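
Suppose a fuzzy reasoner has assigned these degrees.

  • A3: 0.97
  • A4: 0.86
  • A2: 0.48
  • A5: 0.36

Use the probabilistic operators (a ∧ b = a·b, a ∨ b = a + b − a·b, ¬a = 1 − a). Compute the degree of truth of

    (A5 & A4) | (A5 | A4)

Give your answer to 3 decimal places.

A5 & A4 = a·b on (0.3600, 0.8600) = 0.3096
A5 | A4 = a + b − a·b on (0.3600, 0.8600) = 0.9104
(A5 & A4) | (A5 | A4) = a + b − a·b on (0.3096, 0.9104) = 0.9381

0.938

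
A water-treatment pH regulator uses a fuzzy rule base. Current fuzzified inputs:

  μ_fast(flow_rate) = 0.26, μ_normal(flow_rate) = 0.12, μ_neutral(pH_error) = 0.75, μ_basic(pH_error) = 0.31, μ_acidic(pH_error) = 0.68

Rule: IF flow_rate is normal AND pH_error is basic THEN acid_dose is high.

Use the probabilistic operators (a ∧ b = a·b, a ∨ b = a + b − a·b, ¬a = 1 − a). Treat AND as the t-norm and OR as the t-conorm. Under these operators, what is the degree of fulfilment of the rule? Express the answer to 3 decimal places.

firing strength: normal=0.12, basic=0.31; AND[a·b] → w = 0.0372

0.037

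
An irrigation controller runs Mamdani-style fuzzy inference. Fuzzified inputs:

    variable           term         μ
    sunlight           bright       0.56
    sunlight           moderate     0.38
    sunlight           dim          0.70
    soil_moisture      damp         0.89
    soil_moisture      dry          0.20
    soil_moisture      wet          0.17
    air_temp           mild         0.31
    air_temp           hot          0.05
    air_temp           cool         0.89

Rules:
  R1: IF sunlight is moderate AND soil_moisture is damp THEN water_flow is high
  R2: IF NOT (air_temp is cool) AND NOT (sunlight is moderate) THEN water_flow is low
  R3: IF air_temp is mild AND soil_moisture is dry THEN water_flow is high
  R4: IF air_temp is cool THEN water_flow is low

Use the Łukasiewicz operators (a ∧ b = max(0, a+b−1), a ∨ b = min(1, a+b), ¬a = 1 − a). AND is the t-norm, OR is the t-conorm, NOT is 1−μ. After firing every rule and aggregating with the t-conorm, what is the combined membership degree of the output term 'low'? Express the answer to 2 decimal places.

0.89

R1: moderate=0.38, damp=0.89; AND[max(0, a+b−1)] → w = 0.27
R2: ¬cool=1−0.89=0.11, ¬moderate=1−0.38=0.62; AND[max(0, a+b−1)] → w = 0.00
R3: mild=0.31, dry=0.20; AND[max(0, a+b−1)] → w = 0.00
R4: cool=0.89 → w = 0.89
Rules with consequent 'low': {R2, R4} → strengths 0.00, 0.89
Aggregate via t-conorm [min(1, a+b)]: 0.89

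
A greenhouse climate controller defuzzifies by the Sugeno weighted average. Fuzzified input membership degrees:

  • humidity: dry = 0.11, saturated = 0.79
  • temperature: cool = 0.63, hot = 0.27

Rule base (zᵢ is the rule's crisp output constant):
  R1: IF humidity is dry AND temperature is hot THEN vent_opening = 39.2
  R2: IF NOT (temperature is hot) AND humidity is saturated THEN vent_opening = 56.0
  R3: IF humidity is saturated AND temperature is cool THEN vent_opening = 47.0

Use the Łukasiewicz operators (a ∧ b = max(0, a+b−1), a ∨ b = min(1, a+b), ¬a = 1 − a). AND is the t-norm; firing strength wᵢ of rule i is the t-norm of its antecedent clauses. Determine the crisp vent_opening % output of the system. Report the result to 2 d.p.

51.98

R1 (z=39.2): dry=0.11, hot=0.27; AND[max(0, a+b−1)] → w = 0.00
R2 (z=56.0): ¬hot=1−0.27=0.73, saturated=0.79; AND[max(0, a+b−1)] → w = 0.52
R3 (z=47.0): saturated=0.79, cool=0.63; AND[max(0, a+b−1)] → w = 0.42
Weighted average = (0.00·39.2 + 0.52·56.0 + 0.42·47.0) / (0.00 + 0.52 + 0.42)
  = 48.8600 / 0.9400 = 51.98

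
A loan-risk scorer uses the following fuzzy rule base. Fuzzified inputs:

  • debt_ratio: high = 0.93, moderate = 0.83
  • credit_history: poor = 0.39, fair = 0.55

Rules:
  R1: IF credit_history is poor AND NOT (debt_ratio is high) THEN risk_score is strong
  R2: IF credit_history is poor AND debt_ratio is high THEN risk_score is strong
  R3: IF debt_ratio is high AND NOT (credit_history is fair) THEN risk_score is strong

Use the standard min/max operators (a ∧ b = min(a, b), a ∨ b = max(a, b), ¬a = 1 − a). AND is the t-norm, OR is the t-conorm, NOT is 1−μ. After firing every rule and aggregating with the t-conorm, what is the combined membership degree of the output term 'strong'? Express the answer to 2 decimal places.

R1: poor=0.39, ¬high=1−0.93=0.07; AND[min(a, b)] → w = 0.07
R2: poor=0.39, high=0.93; AND[min(a, b)] → w = 0.39
R3: high=0.93, ¬fair=1−0.55=0.45; AND[min(a, b)] → w = 0.45
Rules with consequent 'strong': {R1, R2, R3} → strengths 0.07, 0.39, 0.45
Aggregate via t-conorm [max(a, b)]: 0.45

0.45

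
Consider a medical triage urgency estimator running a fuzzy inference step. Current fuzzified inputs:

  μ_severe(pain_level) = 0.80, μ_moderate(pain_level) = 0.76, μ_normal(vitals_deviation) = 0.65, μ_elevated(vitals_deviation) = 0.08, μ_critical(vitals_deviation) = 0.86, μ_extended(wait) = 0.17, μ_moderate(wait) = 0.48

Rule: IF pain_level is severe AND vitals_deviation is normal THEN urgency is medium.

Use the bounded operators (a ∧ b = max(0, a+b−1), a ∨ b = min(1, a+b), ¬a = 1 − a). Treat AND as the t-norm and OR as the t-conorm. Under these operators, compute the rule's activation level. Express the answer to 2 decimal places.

0.45

firing strength: severe=0.80, normal=0.65; AND[max(0, a+b−1)] → w = 0.45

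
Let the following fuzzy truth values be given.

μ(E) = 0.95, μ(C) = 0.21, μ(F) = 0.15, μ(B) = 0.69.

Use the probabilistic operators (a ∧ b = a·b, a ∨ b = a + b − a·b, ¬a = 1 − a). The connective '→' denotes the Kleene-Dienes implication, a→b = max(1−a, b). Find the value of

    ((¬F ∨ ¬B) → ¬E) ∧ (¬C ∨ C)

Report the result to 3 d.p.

¬F = 1 − 0.1500 = 0.8500
¬B = 1 − 0.6900 = 0.3100
¬F ∨ ¬B = a + b − a·b on (0.8500, 0.3100) = 0.8965
¬E = 1 − 0.9500 = 0.0500
(¬F ∨ ¬B) → ¬E  [Kleene-Dienes: max(1−a, b)] with a=0.8965, b=0.0500 → 0.1035
¬C = 1 − 0.2100 = 0.7900
¬C ∨ C = a + b − a·b on (0.7900, 0.2100) = 0.8341
((¬F ∨ ¬B) → ¬E) ∧ (¬C ∨ C) = a·b on (0.1035, 0.8341) = 0.0863

0.086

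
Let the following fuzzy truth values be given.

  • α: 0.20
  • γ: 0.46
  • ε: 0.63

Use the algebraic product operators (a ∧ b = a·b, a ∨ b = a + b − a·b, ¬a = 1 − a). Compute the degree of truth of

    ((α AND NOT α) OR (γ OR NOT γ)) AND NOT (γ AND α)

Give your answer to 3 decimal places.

0.719

NOT α = 1 − 0.2000 = 0.8000
α AND NOT α = a·b on (0.2000, 0.8000) = 0.1600
NOT γ = 1 − 0.4600 = 0.5400
γ OR NOT γ = a + b − a·b on (0.4600, 0.5400) = 0.7516
(α AND NOT α) OR (γ OR NOT γ) = a + b − a·b on (0.1600, 0.7516) = 0.7913
γ AND α = a·b on (0.4600, 0.2000) = 0.0920
NOT (γ AND α) = 1 − 0.0920 = 0.9080
((α AND NOT α) OR (γ OR NOT γ)) AND NOT (γ AND α) = a·b on (0.7913, 0.9080) = 0.7185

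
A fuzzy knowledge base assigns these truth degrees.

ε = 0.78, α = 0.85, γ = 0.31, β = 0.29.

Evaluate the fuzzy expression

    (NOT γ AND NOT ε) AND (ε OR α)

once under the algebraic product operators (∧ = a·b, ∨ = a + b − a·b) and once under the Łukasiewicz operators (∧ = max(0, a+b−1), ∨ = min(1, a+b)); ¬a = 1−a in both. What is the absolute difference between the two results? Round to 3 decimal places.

Under algebraic product:
  NOT γ = 1 − 0.3100 = 0.6900
  NOT ε = 1 − 0.7800 = 0.2200
  NOT γ AND NOT ε = a·b on (0.6900, 0.2200) = 0.1518
  ε OR α = a + b − a·b on (0.7800, 0.8500) = 0.9670
  (NOT γ AND NOT ε) AND (ε OR α) = a·b on (0.1518, 0.9670) = 0.1468
  → value = 0.1468
Under Łukasiewicz:
  NOT γ = 1 − 0.31 = 0.69
  NOT ε = 1 − 0.78 = 0.22
  NOT γ AND NOT ε = max(0, a+b−1) on (0.69, 0.22) = 0.00
  ε OR α = min(1, a+b) on (0.78, 0.85) = 1.00
  (NOT γ AND NOT ε) AND (ε OR α) = max(0, a+b−1) on (0.00, 1.00) = 0.00
  → value = 0.0000
|0.1468 − 0.0000| = 0.147

0.147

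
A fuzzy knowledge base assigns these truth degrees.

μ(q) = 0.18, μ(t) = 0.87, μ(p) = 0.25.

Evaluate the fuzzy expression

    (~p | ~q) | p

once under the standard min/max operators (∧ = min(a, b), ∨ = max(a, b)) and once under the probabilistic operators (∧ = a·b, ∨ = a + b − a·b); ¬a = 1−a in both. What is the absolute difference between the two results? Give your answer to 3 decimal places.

0.146

Under standard min/max:
  ~p = 1 − 0.25 = 0.75
  ~q = 1 − 0.18 = 0.82
  ~p | ~q = max(a, b) on (0.75, 0.82) = 0.82
  (~p | ~q) | p = max(a, b) on (0.82, 0.25) = 0.82
  → value = 0.8200
Under probabilistic:
  ~p = 1 − 0.2500 = 0.7500
  ~q = 1 − 0.1800 = 0.8200
  ~p | ~q = a + b − a·b on (0.7500, 0.8200) = 0.9550
  (~p | ~q) | p = a + b − a·b on (0.9550, 0.2500) = 0.9663
  → value = 0.9663
|0.8200 − 0.9663| = 0.146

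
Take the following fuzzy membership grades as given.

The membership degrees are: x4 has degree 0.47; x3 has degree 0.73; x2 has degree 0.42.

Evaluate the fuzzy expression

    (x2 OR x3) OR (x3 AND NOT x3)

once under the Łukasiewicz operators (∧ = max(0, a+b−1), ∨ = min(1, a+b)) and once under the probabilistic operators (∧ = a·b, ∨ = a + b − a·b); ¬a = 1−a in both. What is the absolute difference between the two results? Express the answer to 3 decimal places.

0.126

Under Łukasiewicz:
  x2 OR x3 = min(1, a+b) on (0.42, 0.73) = 1.00
  NOT x3 = 1 − 0.73 = 0.27
  x3 AND NOT x3 = max(0, a+b−1) on (0.73, 0.27) = 0.00
  (x2 OR x3) OR (x3 AND NOT x3) = min(1, a+b) on (1.00, 0.00) = 1.00
  → value = 1.0000
Under probabilistic:
  x2 OR x3 = a + b − a·b on (0.4200, 0.7300) = 0.8434
  NOT x3 = 1 − 0.7300 = 0.2700
  x3 AND NOT x3 = a·b on (0.7300, 0.2700) = 0.1971
  (x2 OR x3) OR (x3 AND NOT x3) = a + b − a·b on (0.8434, 0.1971) = 0.8743
  → value = 0.8743
|1.0000 − 0.8743| = 0.126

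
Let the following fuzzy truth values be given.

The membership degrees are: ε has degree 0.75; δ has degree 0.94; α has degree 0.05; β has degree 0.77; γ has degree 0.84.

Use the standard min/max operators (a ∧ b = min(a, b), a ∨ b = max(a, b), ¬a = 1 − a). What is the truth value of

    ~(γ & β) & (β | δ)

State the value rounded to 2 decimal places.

γ & β = min(a, b) on (0.84, 0.77) = 0.77
~(γ & β) = 1 − 0.77 = 0.23
β | δ = max(a, b) on (0.77, 0.94) = 0.94
~(γ & β) & (β | δ) = min(a, b) on (0.23, 0.94) = 0.23

0.23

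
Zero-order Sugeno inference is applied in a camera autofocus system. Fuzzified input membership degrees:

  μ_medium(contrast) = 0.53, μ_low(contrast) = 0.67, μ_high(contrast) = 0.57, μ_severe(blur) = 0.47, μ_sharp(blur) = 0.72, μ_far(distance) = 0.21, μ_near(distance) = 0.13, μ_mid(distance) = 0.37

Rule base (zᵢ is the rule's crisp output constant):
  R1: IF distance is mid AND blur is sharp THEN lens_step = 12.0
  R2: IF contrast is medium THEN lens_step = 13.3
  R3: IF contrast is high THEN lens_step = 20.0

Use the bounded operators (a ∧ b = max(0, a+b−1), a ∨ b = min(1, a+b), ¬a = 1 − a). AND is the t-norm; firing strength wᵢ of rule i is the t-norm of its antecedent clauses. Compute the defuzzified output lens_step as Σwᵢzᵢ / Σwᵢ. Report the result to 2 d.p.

16.41

R1 (z=12.0): mid=0.37, sharp=0.72; AND[max(0, a+b−1)] → w = 0.09
R2 (z=13.3): medium=0.53 → w = 0.53
R3 (z=20.0): high=0.57 → w = 0.57
Weighted average = (0.09·12.0 + 0.53·13.3 + 0.57·20.0) / (0.09 + 0.53 + 0.57)
  = 19.5290 / 1.1900 = 16.41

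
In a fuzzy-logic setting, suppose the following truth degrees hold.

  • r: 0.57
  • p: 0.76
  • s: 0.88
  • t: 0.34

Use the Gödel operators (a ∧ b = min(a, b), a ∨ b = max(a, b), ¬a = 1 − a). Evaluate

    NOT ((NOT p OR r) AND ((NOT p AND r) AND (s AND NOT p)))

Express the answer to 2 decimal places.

NOT p = 1 − 0.76 = 0.24
NOT p OR r = max(a, b) on (0.24, 0.57) = 0.57
NOT p = 1 − 0.76 = 0.24
NOT p AND r = min(a, b) on (0.24, 0.57) = 0.24
NOT p = 1 − 0.76 = 0.24
s AND NOT p = min(a, b) on (0.88, 0.24) = 0.24
(NOT p AND r) AND (s AND NOT p) = min(a, b) on (0.24, 0.24) = 0.24
(NOT p OR r) AND ((NOT p AND r) AND (s AND NOT p)) = min(a, b) on (0.57, 0.24) = 0.24
NOT ((NOT p OR r) AND ((NOT p AND r) AND (s AND NOT p))) = 1 − 0.24 = 0.76

0.76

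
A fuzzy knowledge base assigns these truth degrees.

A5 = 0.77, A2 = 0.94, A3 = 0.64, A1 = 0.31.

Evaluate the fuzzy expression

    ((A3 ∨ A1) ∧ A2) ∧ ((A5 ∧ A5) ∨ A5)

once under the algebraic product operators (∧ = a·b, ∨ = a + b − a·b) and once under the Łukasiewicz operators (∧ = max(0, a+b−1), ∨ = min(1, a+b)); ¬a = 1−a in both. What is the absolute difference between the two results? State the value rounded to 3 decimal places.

Under algebraic product:
  A3 ∨ A1 = a + b − a·b on (0.6400, 0.3100) = 0.7516
  (A3 ∨ A1) ∧ A2 = a·b on (0.7516, 0.9400) = 0.7065
  A5 ∧ A5 = a·b on (0.7700, 0.7700) = 0.5929
  (A5 ∧ A5) ∨ A5 = a + b − a·b on (0.5929, 0.7700) = 0.9064
  ((A3 ∨ A1) ∧ A2) ∧ ((A5 ∧ A5) ∨ A5) = a·b on (0.7065, 0.9064) = 0.6404
  → value = 0.6404
Under Łukasiewicz:
  A3 ∨ A1 = min(1, a+b) on (0.64, 0.31) = 0.95
  (A3 ∨ A1) ∧ A2 = max(0, a+b−1) on (0.95, 0.94) = 0.89
  A5 ∧ A5 = max(0, a+b−1) on (0.77, 0.77) = 0.54
  (A5 ∧ A5) ∨ A5 = min(1, a+b) on (0.54, 0.77) = 1.00
  ((A3 ∨ A1) ∧ A2) ∧ ((A5 ∧ A5) ∨ A5) = max(0, a+b−1) on (0.89, 1.00) = 0.89
  → value = 0.8900
|0.6404 − 0.8900| = 0.250

0.250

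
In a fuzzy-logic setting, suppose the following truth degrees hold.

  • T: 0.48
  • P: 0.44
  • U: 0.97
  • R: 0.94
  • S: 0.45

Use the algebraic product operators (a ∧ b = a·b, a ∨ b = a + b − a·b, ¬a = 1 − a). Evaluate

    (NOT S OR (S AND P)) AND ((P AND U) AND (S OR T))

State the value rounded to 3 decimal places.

0.195

NOT S = 1 − 0.4500 = 0.5500
S AND P = a·b on (0.4500, 0.4400) = 0.1980
NOT S OR (S AND P) = a + b − a·b on (0.5500, 0.1980) = 0.6391
P AND U = a·b on (0.4400, 0.9700) = 0.4268
S OR T = a + b − a·b on (0.4500, 0.4800) = 0.7140
(P AND U) AND (S OR T) = a·b on (0.4268, 0.7140) = 0.3047
(NOT S OR (S AND P)) AND ((P AND U) AND (S OR T)) = a·b on (0.6391, 0.3047) = 0.1948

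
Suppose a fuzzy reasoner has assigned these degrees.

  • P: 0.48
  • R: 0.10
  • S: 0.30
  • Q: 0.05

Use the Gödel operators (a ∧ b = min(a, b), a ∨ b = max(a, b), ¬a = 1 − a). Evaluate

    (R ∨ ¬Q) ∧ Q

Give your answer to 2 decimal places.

0.05

¬Q = 1 − 0.05 = 0.95
R ∨ ¬Q = max(a, b) on (0.10, 0.95) = 0.95
(R ∨ ¬Q) ∧ Q = min(a, b) on (0.95, 0.05) = 0.05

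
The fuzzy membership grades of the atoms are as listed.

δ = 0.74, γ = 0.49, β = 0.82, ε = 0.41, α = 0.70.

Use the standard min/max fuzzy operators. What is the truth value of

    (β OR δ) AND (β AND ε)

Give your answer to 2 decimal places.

0.41

β OR δ = max(a, b) on (0.82, 0.74) = 0.82
β AND ε = min(a, b) on (0.82, 0.41) = 0.41
(β OR δ) AND (β AND ε) = min(a, b) on (0.82, 0.41) = 0.41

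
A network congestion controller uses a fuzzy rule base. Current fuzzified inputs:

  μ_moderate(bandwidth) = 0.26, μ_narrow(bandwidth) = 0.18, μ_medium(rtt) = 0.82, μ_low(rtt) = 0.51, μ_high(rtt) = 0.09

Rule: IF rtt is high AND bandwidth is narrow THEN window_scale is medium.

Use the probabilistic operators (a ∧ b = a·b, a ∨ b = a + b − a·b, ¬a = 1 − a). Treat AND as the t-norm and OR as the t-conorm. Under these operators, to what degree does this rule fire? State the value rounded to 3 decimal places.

firing strength: high=0.09, narrow=0.18; AND[a·b] → w = 0.0162

0.016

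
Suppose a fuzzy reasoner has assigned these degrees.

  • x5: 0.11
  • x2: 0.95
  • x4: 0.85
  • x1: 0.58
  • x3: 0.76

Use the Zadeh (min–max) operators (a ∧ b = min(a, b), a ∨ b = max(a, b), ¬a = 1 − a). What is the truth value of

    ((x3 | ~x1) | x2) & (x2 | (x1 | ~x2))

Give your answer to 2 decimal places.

0.95

~x1 = 1 − 0.58 = 0.42
x3 | ~x1 = max(a, b) on (0.76, 0.42) = 0.76
(x3 | ~x1) | x2 = max(a, b) on (0.76, 0.95) = 0.95
~x2 = 1 − 0.95 = 0.05
x1 | ~x2 = max(a, b) on (0.58, 0.05) = 0.58
x2 | (x1 | ~x2) = max(a, b) on (0.95, 0.58) = 0.95
((x3 | ~x1) | x2) & (x2 | (x1 | ~x2)) = min(a, b) on (0.95, 0.95) = 0.95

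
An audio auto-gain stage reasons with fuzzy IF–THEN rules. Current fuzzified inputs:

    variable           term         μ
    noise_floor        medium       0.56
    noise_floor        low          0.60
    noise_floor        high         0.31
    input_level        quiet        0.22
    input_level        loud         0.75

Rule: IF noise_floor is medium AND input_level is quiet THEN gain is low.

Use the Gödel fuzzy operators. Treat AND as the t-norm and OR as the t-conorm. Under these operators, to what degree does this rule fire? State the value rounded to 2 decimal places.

0.22

firing strength: medium=0.56, quiet=0.22; AND[min(a, b)] → w = 0.22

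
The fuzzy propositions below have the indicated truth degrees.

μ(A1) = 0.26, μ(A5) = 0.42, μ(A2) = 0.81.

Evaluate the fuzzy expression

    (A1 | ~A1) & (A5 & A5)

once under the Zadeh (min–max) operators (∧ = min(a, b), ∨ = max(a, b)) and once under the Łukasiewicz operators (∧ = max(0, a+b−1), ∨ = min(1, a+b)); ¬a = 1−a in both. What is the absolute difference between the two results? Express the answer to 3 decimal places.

Under Zadeh (min–max):
  ~A1 = 1 − 0.26 = 0.74
  A1 | ~A1 = max(a, b) on (0.26, 0.74) = 0.74
  A5 & A5 = min(a, b) on (0.42, 0.42) = 0.42
  (A1 | ~A1) & (A5 & A5) = min(a, b) on (0.74, 0.42) = 0.42
  → value = 0.4200
Under Łukasiewicz:
  ~A1 = 1 − 0.26 = 0.74
  A1 | ~A1 = min(1, a+b) on (0.26, 0.74) = 1.00
  A5 & A5 = max(0, a+b−1) on (0.42, 0.42) = 0.00
  (A1 | ~A1) & (A5 & A5) = max(0, a+b−1) on (1.00, 0.00) = 0.00
  → value = 0.0000
|0.4200 − 0.0000| = 0.420

0.420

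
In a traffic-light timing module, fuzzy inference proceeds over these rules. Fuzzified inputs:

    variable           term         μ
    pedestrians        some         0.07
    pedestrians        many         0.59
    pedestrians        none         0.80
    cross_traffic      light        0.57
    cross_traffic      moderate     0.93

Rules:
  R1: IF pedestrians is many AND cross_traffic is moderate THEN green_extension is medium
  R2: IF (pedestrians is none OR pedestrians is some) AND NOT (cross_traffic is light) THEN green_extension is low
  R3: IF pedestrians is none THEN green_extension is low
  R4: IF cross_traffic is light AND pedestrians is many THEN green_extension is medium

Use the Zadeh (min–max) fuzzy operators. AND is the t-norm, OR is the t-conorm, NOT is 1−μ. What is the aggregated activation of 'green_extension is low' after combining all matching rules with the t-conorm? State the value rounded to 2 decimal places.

0.80

R1: many=0.59, moderate=0.93; AND[min(a, b)] → w = 0.59
R2: (none=0.80 OR some=0.07) = 0.80; AND[min(a, b)] with ¬light=1−0.57=0.43 → w = 0.43
R3: none=0.80 → w = 0.80
R4: light=0.57, many=0.59; AND[min(a, b)] → w = 0.57
Rules with consequent 'low': {R2, R3} → strengths 0.43, 0.80
Aggregate via t-conorm [max(a, b)]: 0.80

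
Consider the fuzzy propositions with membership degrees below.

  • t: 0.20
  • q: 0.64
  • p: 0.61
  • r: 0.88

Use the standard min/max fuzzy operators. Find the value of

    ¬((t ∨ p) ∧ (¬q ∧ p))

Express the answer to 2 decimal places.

0.64

t ∨ p = max(a, b) on (0.20, 0.61) = 0.61
¬q = 1 − 0.64 = 0.36
¬q ∧ p = min(a, b) on (0.36, 0.61) = 0.36
(t ∨ p) ∧ (¬q ∧ p) = min(a, b) on (0.61, 0.36) = 0.36
¬((t ∨ p) ∧ (¬q ∧ p)) = 1 − 0.36 = 0.64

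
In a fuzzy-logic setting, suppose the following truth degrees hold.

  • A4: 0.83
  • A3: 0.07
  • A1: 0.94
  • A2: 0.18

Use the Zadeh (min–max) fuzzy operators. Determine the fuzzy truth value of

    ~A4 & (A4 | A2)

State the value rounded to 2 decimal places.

0.17

~A4 = 1 − 0.83 = 0.17
A4 | A2 = max(a, b) on (0.83, 0.18) = 0.83
~A4 & (A4 | A2) = min(a, b) on (0.17, 0.83) = 0.17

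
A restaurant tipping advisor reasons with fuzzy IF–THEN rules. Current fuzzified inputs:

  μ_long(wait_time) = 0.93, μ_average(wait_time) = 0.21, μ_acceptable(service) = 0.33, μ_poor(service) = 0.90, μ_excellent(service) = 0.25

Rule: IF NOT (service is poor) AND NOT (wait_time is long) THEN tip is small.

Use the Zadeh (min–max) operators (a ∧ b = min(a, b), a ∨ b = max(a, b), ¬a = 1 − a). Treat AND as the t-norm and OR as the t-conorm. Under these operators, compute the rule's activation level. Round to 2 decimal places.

0.07

firing strength: ¬poor=1−0.90=0.10, ¬long=1−0.93=0.07; AND[min(a, b)] → w = 0.07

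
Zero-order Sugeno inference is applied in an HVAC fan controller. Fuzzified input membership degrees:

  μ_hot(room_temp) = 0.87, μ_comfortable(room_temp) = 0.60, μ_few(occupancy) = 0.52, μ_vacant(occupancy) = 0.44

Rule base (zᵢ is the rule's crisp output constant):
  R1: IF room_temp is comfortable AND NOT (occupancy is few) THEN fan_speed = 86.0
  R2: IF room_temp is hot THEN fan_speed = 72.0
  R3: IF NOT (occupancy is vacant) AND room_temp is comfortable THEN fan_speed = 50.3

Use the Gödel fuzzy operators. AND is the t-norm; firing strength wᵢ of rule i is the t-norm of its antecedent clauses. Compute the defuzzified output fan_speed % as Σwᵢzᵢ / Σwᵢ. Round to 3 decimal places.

69.156

R1 (z=86.0): comfortable=0.60, ¬few=1−0.52=0.48; AND[min(a, b)] → w = 0.48
R2 (z=72.0): hot=0.87 → w = 0.87
R3 (z=50.3): ¬vacant=1−0.44=0.56, comfortable=0.60; AND[min(a, b)] → w = 0.56
Weighted average = (0.48·86.0 + 0.87·72.0 + 0.56·50.3) / (0.48 + 0.87 + 0.56)
  = 132.0880 / 1.9100 = 69.156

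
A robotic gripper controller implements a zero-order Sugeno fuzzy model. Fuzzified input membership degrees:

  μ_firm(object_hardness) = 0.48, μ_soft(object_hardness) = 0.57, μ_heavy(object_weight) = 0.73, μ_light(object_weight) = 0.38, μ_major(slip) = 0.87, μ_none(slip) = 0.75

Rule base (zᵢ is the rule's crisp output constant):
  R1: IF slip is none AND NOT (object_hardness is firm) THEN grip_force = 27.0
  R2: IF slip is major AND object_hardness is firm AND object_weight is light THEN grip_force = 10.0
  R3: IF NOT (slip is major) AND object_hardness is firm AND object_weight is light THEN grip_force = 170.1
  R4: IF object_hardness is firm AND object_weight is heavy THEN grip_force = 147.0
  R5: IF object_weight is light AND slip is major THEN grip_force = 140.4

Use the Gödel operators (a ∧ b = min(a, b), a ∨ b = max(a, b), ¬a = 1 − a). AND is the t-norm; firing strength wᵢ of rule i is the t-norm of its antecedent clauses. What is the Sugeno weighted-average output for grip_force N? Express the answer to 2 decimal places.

R1 (z=27.0): none=0.75, ¬firm=1−0.48=0.52; AND[min(a, b)] → w = 0.52
R2 (z=10.0): major=0.87, firm=0.48, light=0.38; AND[min(a, b)] → w = 0.38
R3 (z=170.1): ¬major=1−0.87=0.13, firm=0.48, light=0.38; AND[min(a, b)] → w = 0.13
R4 (z=147.0): firm=0.48, heavy=0.73; AND[min(a, b)] → w = 0.48
R5 (z=140.4): light=0.38, major=0.87; AND[min(a, b)] → w = 0.38
Weighted average = (0.52·27.0 + 0.38·10.0 + 0.13·170.1 + 0.48·147.0 + 0.38·140.4) / (0.52 + 0.38 + 0.13 + 0.48 + 0.38)
  = 163.8650 / 1.8900 = 86.70

86.70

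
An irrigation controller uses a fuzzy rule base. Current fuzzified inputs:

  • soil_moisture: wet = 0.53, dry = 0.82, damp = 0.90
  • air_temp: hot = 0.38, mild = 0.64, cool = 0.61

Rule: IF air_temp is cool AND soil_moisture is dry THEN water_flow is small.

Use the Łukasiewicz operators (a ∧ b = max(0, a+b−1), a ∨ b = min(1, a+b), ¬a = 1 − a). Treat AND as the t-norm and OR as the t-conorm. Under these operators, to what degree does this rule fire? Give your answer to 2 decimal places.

0.43

firing strength: cool=0.61, dry=0.82; AND[max(0, a+b−1)] → w = 0.43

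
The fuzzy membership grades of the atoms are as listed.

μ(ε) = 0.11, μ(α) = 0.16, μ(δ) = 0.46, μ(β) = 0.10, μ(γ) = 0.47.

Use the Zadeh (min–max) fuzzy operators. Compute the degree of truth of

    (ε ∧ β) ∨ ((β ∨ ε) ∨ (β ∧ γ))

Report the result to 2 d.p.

0.11

ε ∧ β = min(a, b) on (0.11, 0.10) = 0.10
β ∨ ε = max(a, b) on (0.10, 0.11) = 0.11
β ∧ γ = min(a, b) on (0.10, 0.47) = 0.10
(β ∨ ε) ∨ (β ∧ γ) = max(a, b) on (0.11, 0.10) = 0.11
(ε ∧ β) ∨ ((β ∨ ε) ∨ (β ∧ γ)) = max(a, b) on (0.10, 0.11) = 0.11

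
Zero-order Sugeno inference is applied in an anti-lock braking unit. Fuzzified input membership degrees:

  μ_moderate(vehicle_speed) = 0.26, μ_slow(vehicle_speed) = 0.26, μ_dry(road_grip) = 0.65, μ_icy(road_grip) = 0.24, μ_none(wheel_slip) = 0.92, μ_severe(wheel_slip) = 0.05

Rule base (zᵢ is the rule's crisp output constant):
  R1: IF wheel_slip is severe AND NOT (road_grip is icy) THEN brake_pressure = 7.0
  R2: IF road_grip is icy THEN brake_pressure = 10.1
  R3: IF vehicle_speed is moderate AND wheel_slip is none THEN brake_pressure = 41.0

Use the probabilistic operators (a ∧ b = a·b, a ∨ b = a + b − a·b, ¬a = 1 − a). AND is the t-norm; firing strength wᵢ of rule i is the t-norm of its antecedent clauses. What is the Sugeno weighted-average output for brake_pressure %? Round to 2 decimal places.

24.16

R1 (z=7.0): severe=0.05, ¬icy=1−0.24=0.76; AND[a·b] → w = 0.0380
R2 (z=10.1): icy=0.24 → w = 0.2400
R3 (z=41.0): moderate=0.26, none=0.92; AND[a·b] → w = 0.2392
Weighted average = (0.0380·7.0 + 0.2400·10.1 + 0.2392·41.0) / (0.0380 + 0.2400 + 0.2392)
  = 12.4972 / 0.5172 = 24.16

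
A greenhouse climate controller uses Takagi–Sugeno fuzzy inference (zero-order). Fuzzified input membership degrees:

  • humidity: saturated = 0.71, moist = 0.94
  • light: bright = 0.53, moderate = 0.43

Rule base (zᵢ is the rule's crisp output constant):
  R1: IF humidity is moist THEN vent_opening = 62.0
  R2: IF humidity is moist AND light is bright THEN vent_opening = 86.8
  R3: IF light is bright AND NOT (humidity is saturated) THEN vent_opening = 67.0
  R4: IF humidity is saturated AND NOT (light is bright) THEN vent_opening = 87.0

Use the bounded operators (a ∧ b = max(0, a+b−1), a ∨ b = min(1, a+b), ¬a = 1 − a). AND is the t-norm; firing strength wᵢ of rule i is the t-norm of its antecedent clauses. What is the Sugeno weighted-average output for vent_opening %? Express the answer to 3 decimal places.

R1 (z=62.0): moist=0.94 → w = 0.94
R2 (z=86.8): moist=0.94, bright=0.53; AND[max(0, a+b−1)] → w = 0.47
R3 (z=67.0): bright=0.53, ¬saturated=1−0.71=0.29; AND[max(0, a+b−1)] → w = 0.00
R4 (z=87.0): saturated=0.71, ¬bright=1−0.53=0.47; AND[max(0, a+b−1)] → w = 0.18
Weighted average = (0.94·62.0 + 0.47·86.8 + 0.00·67.0 + 0.18·87.0) / (0.94 + 0.47 + 0.00 + 0.18)
  = 114.7360 / 1.5900 = 72.161

72.161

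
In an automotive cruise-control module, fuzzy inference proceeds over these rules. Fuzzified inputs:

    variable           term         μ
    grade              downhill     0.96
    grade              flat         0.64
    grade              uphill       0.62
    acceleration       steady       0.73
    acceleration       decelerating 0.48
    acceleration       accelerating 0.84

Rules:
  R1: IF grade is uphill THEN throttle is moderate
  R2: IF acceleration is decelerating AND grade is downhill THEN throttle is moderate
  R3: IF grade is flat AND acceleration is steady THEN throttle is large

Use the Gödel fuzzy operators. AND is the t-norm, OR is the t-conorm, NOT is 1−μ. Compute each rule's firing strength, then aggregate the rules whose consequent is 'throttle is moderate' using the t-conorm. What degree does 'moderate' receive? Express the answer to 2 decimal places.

0.62

R1: uphill=0.62 → w = 0.62
R2: decelerating=0.48, downhill=0.96; AND[min(a, b)] → w = 0.48
R3: flat=0.64, steady=0.73; AND[min(a, b)] → w = 0.64
Rules with consequent 'moderate': {R1, R2} → strengths 0.62, 0.48
Aggregate via t-conorm [max(a, b)]: 0.62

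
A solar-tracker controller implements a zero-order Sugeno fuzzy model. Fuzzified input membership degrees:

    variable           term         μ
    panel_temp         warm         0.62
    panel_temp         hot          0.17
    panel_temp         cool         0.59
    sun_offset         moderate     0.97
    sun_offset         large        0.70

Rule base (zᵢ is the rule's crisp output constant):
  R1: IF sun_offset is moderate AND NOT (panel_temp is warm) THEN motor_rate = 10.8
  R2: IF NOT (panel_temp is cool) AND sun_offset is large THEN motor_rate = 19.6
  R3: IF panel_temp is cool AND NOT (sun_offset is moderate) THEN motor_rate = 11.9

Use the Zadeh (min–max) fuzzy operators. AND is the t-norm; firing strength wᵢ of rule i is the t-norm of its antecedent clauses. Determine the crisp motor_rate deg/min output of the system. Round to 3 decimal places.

15.240

R1 (z=10.8): moderate=0.97, ¬warm=1−0.62=0.38; AND[min(a, b)] → w = 0.38
R2 (z=19.6): ¬cool=1−0.59=0.41, large=0.70; AND[min(a, b)] → w = 0.41
R3 (z=11.9): cool=0.59, ¬moderate=1−0.97=0.03; AND[min(a, b)] → w = 0.03
Weighted average = (0.38·10.8 + 0.41·19.6 + 0.03·11.9) / (0.38 + 0.41 + 0.03)
  = 12.4970 / 0.8200 = 15.240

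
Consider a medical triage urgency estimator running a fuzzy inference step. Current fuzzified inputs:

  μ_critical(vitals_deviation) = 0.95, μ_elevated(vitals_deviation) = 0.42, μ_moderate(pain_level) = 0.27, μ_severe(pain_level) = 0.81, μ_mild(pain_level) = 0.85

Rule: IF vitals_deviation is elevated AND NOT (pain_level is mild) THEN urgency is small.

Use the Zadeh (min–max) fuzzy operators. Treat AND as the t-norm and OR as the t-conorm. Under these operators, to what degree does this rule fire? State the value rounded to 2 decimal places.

firing strength: elevated=0.42, ¬mild=1−0.85=0.15; AND[min(a, b)] → w = 0.15

0.15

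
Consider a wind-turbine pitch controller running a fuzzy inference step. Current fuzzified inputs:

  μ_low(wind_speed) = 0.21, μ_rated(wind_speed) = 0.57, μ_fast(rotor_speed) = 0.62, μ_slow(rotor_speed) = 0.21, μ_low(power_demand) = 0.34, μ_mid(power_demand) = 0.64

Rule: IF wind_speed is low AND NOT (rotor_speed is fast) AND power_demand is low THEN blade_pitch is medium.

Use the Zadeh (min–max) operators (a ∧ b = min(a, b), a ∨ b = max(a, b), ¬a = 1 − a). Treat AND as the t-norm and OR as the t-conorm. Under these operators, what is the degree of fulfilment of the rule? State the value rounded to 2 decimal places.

0.21

firing strength: low=0.21, ¬fast=1−0.62=0.38, low=0.34; AND[min(a, b)] → w = 0.21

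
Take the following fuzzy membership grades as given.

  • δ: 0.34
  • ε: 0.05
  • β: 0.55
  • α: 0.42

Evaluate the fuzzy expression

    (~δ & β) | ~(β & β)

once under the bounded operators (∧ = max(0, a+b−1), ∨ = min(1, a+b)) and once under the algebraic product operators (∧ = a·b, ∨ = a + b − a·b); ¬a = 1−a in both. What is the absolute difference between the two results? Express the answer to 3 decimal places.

0.193

Under bounded:
  ~δ = 1 − 0.34 = 0.66
  ~δ & β = max(0, a+b−1) on (0.66, 0.55) = 0.21
  β & β = max(0, a+b−1) on (0.55, 0.55) = 0.10
  ~(β & β) = 1 − 0.10 = 0.90
  (~δ & β) | ~(β & β) = min(1, a+b) on (0.21, 0.90) = 1.00
  → value = 1.0000
Under algebraic product:
  ~δ = 1 − 0.3400 = 0.6600
  ~δ & β = a·b on (0.6600, 0.5500) = 0.3630
  β & β = a·b on (0.5500, 0.5500) = 0.3025
  ~(β & β) = 1 − 0.3025 = 0.6975
  (~δ & β) | ~(β & β) = a + b − a·b on (0.3630, 0.6975) = 0.8073
  → value = 0.8073
|1.0000 − 0.8073| = 0.193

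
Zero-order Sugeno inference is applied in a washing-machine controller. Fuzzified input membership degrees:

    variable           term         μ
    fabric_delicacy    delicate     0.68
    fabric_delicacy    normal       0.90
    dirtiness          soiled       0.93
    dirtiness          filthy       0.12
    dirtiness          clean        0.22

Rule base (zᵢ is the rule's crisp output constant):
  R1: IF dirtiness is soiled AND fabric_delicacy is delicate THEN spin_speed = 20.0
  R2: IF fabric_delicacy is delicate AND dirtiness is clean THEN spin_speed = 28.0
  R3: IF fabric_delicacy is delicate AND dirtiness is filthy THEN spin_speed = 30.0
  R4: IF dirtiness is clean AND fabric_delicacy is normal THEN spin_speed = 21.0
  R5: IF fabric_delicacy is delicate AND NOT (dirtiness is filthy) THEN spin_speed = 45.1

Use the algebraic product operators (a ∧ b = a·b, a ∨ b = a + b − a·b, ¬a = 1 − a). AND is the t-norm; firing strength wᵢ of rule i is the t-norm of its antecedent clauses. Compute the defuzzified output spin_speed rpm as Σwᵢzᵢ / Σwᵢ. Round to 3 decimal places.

30.380

R1 (z=20.0): soiled=0.93, delicate=0.68; AND[a·b] → w = 0.6324
R2 (z=28.0): delicate=0.68, clean=0.22; AND[a·b] → w = 0.1496
R3 (z=30.0): delicate=0.68, filthy=0.12; AND[a·b] → w = 0.0816
R4 (z=21.0): clean=0.22, normal=0.90; AND[a·b] → w = 0.1980
R5 (z=45.1): delicate=0.68, ¬filthy=1−0.12=0.88; AND[a·b] → w = 0.5984
Weighted average = (0.6324·20.0 + 0.1496·28.0 + 0.0816·30.0 + 0.1980·21.0 + 0.5984·45.1) / (0.6324 + 0.1496 + 0.0816 + 0.1980 + 0.5984)
  = 50.4306 / 1.6600 = 30.380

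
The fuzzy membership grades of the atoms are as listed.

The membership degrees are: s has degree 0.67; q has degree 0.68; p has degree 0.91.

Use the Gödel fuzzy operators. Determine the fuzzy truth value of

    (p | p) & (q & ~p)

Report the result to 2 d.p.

p | p = max(a, b) on (0.91, 0.91) = 0.91
~p = 1 − 0.91 = 0.09
q & ~p = min(a, b) on (0.68, 0.09) = 0.09
(p | p) & (q & ~p) = min(a, b) on (0.91, 0.09) = 0.09

0.09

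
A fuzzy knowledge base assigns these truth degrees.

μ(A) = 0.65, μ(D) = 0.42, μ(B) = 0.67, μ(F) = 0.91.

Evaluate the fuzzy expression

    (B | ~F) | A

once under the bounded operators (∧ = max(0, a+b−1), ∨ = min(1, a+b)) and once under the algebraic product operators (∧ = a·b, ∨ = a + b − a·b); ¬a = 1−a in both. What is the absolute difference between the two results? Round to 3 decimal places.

Under bounded:
  ~F = 1 − 0.91 = 0.09
  B | ~F = min(1, a+b) on (0.67, 0.09) = 0.76
  (B | ~F) | A = min(1, a+b) on (0.76, 0.65) = 1.00
  → value = 1.0000
Under algebraic product:
  ~F = 1 − 0.9100 = 0.0900
  B | ~F = a + b − a·b on (0.6700, 0.0900) = 0.6997
  (B | ~F) | A = a + b − a·b on (0.6997, 0.6500) = 0.8949
  → value = 0.8949
|1.0000 − 0.8949| = 0.105

0.105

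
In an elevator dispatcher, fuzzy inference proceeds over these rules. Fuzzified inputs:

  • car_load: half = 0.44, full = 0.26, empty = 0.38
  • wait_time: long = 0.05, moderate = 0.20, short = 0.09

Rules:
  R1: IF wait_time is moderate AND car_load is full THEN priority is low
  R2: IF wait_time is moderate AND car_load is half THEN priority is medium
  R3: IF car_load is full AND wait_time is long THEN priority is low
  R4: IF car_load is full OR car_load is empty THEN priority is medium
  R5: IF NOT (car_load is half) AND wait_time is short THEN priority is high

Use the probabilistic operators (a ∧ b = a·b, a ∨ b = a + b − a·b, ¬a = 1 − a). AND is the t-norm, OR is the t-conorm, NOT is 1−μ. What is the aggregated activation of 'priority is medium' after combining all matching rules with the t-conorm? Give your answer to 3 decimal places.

R1: moderate=0.20, full=0.26; AND[a·b] → w = 0.0520
R2: moderate=0.20, half=0.44; AND[a·b] → w = 0.0880
R3: full=0.26, long=0.05; AND[a·b] → w = 0.0130
R4: full=0.26, empty=0.38; OR[a + b − a·b] → w = 0.5412
R5: ¬half=1−0.44=0.56, short=0.09; AND[a·b] → w = 0.0504
Rules with consequent 'medium': {R2, R4} → strengths 0.0880, 0.5412
Aggregate via t-conorm [a + b − a·b]: 0.5816

0.582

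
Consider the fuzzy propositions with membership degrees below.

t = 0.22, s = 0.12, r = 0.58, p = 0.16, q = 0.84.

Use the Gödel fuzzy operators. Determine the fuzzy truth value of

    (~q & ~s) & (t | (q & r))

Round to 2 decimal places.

0.16

~q = 1 − 0.84 = 0.16
~s = 1 − 0.12 = 0.88
~q & ~s = min(a, b) on (0.16, 0.88) = 0.16
q & r = min(a, b) on (0.84, 0.58) = 0.58
t | (q & r) = max(a, b) on (0.22, 0.58) = 0.58
(~q & ~s) & (t | (q & r)) = min(a, b) on (0.16, 0.58) = 0.16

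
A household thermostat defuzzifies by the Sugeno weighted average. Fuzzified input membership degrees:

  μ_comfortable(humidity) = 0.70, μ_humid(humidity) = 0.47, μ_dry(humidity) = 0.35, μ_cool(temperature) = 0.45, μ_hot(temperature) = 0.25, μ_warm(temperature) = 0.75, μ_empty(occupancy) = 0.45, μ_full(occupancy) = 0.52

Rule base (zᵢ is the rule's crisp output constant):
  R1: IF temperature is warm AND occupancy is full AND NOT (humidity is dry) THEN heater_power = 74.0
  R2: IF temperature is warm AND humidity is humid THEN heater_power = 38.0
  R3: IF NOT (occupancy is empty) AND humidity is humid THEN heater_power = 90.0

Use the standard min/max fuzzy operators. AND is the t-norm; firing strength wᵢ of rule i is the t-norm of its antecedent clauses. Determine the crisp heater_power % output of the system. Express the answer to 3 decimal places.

R1 (z=74.0): warm=0.75, full=0.52, ¬dry=1−0.35=0.65; AND[min(a, b)] → w = 0.52
R2 (z=38.0): warm=0.75, humid=0.47; AND[min(a, b)] → w = 0.47
R3 (z=90.0): ¬empty=1−0.45=0.55, humid=0.47; AND[min(a, b)] → w = 0.47
Weighted average = (0.52·74.0 + 0.47·38.0 + 0.47·90.0) / (0.52 + 0.47 + 0.47)
  = 98.6400 / 1.4600 = 67.562

67.562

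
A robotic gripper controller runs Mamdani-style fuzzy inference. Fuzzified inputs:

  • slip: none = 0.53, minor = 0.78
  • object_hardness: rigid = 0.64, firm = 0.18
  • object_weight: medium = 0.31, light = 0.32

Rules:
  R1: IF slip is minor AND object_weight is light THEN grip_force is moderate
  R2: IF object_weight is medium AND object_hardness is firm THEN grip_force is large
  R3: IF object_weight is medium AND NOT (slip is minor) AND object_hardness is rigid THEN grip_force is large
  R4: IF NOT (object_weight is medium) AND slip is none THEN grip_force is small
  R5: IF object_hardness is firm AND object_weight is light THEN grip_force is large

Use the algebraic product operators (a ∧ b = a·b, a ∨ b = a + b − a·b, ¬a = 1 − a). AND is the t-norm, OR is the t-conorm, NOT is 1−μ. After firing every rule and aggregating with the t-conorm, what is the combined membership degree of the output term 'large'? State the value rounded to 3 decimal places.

R1: minor=0.78, light=0.32; AND[a·b] → w = 0.2496
R2: medium=0.31, firm=0.18; AND[a·b] → w = 0.0558
R3: medium=0.31, ¬minor=1−0.78=0.22, rigid=0.64; AND[a·b] → w = 0.0436
R4: ¬medium=1−0.31=0.69, none=0.53; AND[a·b] → w = 0.3657
R5: firm=0.18, light=0.32; AND[a·b] → w = 0.0576
Rules with consequent 'large': {R2, R3, R5} → strengths 0.0558, 0.0436, 0.0576
Aggregate via t-conorm [a + b − a·b]: 0.1490

0.149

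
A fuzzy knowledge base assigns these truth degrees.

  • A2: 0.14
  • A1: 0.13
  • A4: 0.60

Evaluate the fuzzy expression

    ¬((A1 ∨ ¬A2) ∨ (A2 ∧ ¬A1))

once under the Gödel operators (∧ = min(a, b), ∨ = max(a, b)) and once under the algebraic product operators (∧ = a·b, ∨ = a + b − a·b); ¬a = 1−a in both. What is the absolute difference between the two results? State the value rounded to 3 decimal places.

Under Gödel:
  ¬A2 = 1 − 0.14 = 0.86
  A1 ∨ ¬A2 = max(a, b) on (0.13, 0.86) = 0.86
  ¬A1 = 1 − 0.13 = 0.87
  A2 ∧ ¬A1 = min(a, b) on (0.14, 0.87) = 0.14
  (A1 ∨ ¬A2) ∨ (A2 ∧ ¬A1) = max(a, b) on (0.86, 0.14) = 0.86
  ¬((A1 ∨ ¬A2) ∨ (A2 ∧ ¬A1)) = 1 − 0.86 = 0.14
  → value = 0.1400
Under algebraic product:
  ¬A2 = 1 − 0.1400 = 0.8600
  A1 ∨ ¬A2 = a + b − a·b on (0.1300, 0.8600) = 0.8782
  ¬A1 = 1 − 0.1300 = 0.8700
  A2 ∧ ¬A1 = a·b on (0.1400, 0.8700) = 0.1218
  (A1 ∨ ¬A2) ∨ (A2 ∧ ¬A1) = a + b − a·b on (0.8782, 0.1218) = 0.8930
  ¬((A1 ∨ ¬A2) ∨ (A2 ∧ ¬A1)) = 1 − 0.8930 = 0.1070
  → value = 0.1070
|0.1400 − 0.1070| = 0.033

0.033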